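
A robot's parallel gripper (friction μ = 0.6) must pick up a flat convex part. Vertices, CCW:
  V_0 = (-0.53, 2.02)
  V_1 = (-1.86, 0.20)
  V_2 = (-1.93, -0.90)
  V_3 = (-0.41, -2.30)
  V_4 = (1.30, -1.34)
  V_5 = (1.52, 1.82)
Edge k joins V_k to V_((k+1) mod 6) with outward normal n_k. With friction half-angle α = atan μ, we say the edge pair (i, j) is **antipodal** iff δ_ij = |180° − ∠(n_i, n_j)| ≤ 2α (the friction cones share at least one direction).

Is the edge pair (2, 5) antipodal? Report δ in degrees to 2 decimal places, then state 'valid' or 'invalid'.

δ = 37.07°, valid

α = atan 0.6 = 30.96°;  2α = 61.93°
edge 2: e_2 = (+1.52, -1.40);  n_2 = (-0.6775, -0.7355)
edge 5: e_5 = (-2.05, +0.20);  n_5 = (+0.0971, +0.9953)
∠(n_2, n_5) = 142.93°
δ = |180° − 142.93°| = 37.07°
37.07° ≤ 2α = 61.93°  →  valid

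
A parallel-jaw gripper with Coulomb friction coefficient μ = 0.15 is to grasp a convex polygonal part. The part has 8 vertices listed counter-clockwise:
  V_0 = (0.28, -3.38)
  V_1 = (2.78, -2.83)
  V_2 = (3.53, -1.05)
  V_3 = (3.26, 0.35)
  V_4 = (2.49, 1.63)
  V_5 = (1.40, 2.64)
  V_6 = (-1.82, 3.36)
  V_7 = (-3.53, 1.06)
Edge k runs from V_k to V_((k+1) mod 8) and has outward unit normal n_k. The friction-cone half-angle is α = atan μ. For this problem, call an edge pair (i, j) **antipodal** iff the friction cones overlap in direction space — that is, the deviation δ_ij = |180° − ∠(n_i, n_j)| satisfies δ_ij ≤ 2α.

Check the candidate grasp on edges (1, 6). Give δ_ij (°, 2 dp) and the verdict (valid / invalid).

δ = 13.78°, valid

α = atan 0.15 = 8.53°;  2α = 17.06°
edge 1: e_1 = (+0.75, +1.78);  n_1 = (+0.9215, -0.3883)
edge 6: e_6 = (-1.71, -2.30);  n_6 = (-0.8025, +0.5966)
∠(n_1, n_6) = 166.22°
δ = |180° − 166.22°| = 13.78°
13.78° ≤ 2α = 17.06°  →  valid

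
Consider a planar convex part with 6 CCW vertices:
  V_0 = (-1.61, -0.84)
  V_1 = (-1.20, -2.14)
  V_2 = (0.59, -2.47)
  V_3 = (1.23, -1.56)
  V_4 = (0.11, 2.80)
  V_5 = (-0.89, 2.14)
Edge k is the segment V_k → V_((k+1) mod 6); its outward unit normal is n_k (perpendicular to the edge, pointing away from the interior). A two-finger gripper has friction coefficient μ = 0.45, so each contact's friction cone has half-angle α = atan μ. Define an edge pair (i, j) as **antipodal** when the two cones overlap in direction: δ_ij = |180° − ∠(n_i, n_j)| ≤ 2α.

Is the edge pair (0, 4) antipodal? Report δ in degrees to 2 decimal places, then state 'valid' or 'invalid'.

δ = 105.92°, invalid

α = atan 0.45 = 24.23°;  2α = 48.46°
edge 0: e_0 = (+0.41, -1.30);  n_0 = (-0.9537, -0.3008)
edge 4: e_4 = (-1.00, -0.66);  n_4 = (-0.5508, +0.8346)
∠(n_0, n_4) = 74.08°
δ = |180° − 74.08°| = 105.92°
105.92° > 2α = 48.46°  →  invalid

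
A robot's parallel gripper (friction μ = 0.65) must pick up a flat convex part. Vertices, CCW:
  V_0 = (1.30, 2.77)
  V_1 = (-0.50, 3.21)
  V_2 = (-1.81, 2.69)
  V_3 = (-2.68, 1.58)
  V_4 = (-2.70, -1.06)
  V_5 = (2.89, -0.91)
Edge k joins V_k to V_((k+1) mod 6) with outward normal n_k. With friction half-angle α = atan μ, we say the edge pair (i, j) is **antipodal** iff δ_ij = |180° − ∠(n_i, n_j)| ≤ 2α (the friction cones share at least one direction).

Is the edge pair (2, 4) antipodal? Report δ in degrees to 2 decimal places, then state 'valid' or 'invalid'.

α = atan 0.65 = 33.02°;  2α = 66.05°
edge 2: e_2 = (-0.87, -1.11);  n_2 = (-0.7871, +0.6169)
edge 4: e_4 = (+5.59, +0.15);  n_4 = (+0.0268, -0.9996)
∠(n_2, n_4) = 129.63°
δ = |180° − 129.63°| = 50.37°
50.37° ≤ 2α = 66.05°  →  valid

δ = 50.37°, valid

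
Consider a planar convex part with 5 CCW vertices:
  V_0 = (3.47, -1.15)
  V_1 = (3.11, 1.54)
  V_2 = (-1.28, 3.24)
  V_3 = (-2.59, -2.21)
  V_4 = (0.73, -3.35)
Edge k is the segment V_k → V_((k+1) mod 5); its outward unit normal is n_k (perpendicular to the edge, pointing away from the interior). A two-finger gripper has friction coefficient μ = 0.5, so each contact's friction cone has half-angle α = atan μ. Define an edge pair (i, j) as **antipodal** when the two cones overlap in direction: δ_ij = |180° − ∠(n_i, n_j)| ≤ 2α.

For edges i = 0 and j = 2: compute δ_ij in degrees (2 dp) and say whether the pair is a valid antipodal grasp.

δ = 21.14°, valid

α = atan 0.5 = 26.57°;  2α = 53.13°
edge 0: e_0 = (-0.36, +2.69);  n_0 = (+0.9912, +0.1326)
edge 2: e_2 = (-1.31, -5.45);  n_2 = (-0.9723, +0.2337)
∠(n_0, n_2) = 158.86°
δ = |180° − 158.86°| = 21.14°
21.14° ≤ 2α = 53.13°  →  valid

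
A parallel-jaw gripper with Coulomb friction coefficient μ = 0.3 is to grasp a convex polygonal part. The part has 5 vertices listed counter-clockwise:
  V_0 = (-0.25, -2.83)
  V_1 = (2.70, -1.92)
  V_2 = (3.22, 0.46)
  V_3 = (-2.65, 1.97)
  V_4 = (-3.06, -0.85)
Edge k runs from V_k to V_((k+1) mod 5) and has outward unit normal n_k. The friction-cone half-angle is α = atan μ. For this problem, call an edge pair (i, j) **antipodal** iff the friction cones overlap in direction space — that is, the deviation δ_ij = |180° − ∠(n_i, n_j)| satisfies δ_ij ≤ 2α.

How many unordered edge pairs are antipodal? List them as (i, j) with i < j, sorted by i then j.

count = 3; pairs: (0,2), (1,3), (2,4)

α = atan 0.3 = 16.70°;  2α = 33.40°
n_0 = (+0.2948, -0.9556)
n_1 = (+0.9770, -0.2135)
n_2 = (+0.2491, +0.9685)
n_3 = (-0.9896, +0.1439)
n_4 = (-0.5760, -0.8175)
  (0,1): δ = 119.47°  ·
  (0,2): δ = 31.57°  ✓
  (0,3): δ = 64.58°  ·
  (0,4): δ = 127.69°  ·
  (1,2): δ = 92.10°  ·
  (1,3): δ = 4.05°  ✓
  (1,4): δ = 67.16°  ·
  (2,3): δ = 83.85°  ·
  (2,4): δ = 20.74°  ✓
  (3,4): δ = 116.90°  ·
antipodal pairs: 3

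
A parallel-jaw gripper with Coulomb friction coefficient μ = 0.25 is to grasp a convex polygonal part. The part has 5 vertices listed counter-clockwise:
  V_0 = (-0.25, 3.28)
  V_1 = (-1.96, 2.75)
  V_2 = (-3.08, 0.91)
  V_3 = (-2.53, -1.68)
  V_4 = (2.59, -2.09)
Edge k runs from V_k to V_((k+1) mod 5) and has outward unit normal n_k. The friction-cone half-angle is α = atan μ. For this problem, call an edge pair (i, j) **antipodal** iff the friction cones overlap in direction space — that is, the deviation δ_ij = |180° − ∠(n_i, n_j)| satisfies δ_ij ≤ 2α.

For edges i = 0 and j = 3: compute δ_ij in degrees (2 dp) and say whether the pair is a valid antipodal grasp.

δ = 21.80°, valid

α = atan 0.25 = 14.04°;  2α = 28.07°
edge 0: e_0 = (-1.71, -0.53);  n_0 = (-0.2960, +0.9552)
edge 3: e_3 = (+5.12, -0.41);  n_3 = (-0.0798, -0.9968)
∠(n_0, n_3) = 158.20°
δ = |180° − 158.20°| = 21.80°
21.80° ≤ 2α = 28.07°  →  valid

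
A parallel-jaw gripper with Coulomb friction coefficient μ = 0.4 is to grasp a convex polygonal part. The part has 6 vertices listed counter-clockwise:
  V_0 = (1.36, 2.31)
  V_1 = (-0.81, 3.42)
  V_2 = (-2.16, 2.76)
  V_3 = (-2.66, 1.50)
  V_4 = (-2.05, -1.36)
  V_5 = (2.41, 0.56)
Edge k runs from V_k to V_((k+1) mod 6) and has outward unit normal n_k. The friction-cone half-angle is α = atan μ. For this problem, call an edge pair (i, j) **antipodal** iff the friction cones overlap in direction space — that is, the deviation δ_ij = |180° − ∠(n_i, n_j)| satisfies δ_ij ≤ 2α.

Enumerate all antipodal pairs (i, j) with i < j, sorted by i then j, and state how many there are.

count = 2; pairs: (1,4), (3,5)

α = atan 0.4 = 21.80°;  2α = 43.60°
n_0 = (+0.4554, +0.8903)
n_1 = (-0.4392, +0.8984)
n_2 = (-0.9295, +0.3688)
n_3 = (-0.9780, -0.2086)
n_4 = (+0.3954, -0.9185)
n_5 = (+0.8575, +0.5145)
  (0,1): δ = 126.86°  ·
  (0,2): δ = 84.55°  ·
  (0,3): δ = 50.87°  ·
  (0,4): δ = 50.38°  ·
  (0,5): δ = 148.05°  ·
  (1,2): δ = 137.70°  ·
  (1,3): δ = 104.01°  ·
  (1,4): δ = 2.76°  ✓
  (1,5): δ = 94.91°  ·
  (2,3): δ = 146.32°  ·
  (2,4): δ = 45.06°  ·
  (2,5): δ = 52.61°  ·
  (3,4): δ = 78.75°  ·
  (3,5): δ = 18.92°  ✓
  (4,5): δ = 82.33°  ·
antipodal pairs: 2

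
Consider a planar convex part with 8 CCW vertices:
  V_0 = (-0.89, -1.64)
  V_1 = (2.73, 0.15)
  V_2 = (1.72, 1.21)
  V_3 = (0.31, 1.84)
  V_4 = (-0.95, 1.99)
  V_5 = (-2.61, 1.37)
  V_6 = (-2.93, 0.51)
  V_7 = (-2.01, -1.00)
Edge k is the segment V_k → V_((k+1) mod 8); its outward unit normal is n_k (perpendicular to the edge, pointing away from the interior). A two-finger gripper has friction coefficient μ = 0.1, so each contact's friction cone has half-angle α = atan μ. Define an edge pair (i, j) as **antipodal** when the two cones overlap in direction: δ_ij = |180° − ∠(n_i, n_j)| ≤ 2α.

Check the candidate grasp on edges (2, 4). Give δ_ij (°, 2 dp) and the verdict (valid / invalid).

δ = 135.44°, invalid

α = atan 0.1 = 5.71°;  2α = 11.42°
edge 2: e_2 = (-1.41, +0.63);  n_2 = (+0.4079, +0.9130)
edge 4: e_4 = (-1.66, -0.62);  n_4 = (-0.3499, +0.9368)
∠(n_2, n_4) = 44.56°
δ = |180° − 44.56°| = 135.44°
135.44° > 2α = 11.42°  →  invalid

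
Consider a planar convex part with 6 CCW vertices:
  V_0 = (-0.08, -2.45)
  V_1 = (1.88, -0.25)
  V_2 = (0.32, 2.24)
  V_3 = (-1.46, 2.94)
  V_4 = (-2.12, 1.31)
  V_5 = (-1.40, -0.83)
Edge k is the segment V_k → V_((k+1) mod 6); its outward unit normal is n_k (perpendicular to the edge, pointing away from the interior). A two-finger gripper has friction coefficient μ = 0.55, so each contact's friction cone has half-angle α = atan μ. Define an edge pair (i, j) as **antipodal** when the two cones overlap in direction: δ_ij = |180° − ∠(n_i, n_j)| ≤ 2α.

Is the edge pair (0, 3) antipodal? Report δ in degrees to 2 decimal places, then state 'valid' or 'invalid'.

α = atan 0.55 = 28.81°;  2α = 57.62°
edge 0: e_0 = (+1.96, +2.20);  n_0 = (+0.7467, -0.6652)
edge 3: e_3 = (-0.66, -1.63);  n_3 = (-0.9269, +0.3753)
∠(n_0, n_3) = 160.35°
δ = |180° − 160.35°| = 19.65°
19.65° ≤ 2α = 57.62°  →  valid

δ = 19.65°, valid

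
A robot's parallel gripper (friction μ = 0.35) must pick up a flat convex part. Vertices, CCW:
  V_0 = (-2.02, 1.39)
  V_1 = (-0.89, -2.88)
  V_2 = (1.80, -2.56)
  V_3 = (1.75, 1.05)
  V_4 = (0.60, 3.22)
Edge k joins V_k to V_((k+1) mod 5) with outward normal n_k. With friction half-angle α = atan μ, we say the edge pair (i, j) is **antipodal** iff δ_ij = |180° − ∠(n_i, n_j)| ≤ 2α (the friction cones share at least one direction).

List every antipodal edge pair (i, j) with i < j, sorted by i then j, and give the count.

count = 3; pairs: (0,2), (0,3), (1,4)

α = atan 0.35 = 19.29°;  2α = 38.58°
n_0 = (-0.9667, -0.2558)
n_1 = (+0.1181, -0.9930)
n_2 = (+0.9999, +0.0138)
n_3 = (+0.8836, +0.4683)
n_4 = (-0.5726, +0.8198)
  (0,1): δ = 98.04°  ·
  (0,2): δ = 14.03°  ✓
  (0,3): δ = 13.10°  ✓
  (0,4): δ = 110.11°  ·
  (1,2): δ = 95.99°  ·
  (1,3): δ = 68.86°  ·
  (1,4): δ = 28.15°  ✓
  (2,3): δ = 152.87°  ·
  (2,4): δ = 55.86°  ·
  (3,4): δ = 82.99°  ·
antipodal pairs: 3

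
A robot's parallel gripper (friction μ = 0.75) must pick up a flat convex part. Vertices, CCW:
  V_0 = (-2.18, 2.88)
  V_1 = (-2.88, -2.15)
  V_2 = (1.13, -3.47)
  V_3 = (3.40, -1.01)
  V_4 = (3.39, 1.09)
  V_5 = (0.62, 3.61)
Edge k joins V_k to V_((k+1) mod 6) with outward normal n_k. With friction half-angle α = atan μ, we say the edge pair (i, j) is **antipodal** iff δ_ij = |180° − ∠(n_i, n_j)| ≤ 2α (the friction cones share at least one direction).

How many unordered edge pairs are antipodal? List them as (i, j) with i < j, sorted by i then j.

count = 7; pairs: (0,2), (0,3), (0,4), (1,3), (1,4), (1,5), (2,5)

α = atan 0.75 = 36.87°;  2α = 73.74°
n_0 = (-0.9905, +0.1378)
n_1 = (-0.3127, -0.9499)
n_2 = (+0.7349, -0.6782)
n_3 = (+1.0000, +0.0048)
n_4 = (+0.6729, +0.7397)
n_5 = (-0.2523, +0.9677)
  (0,1): δ = 100.30°  ·
  (0,2): δ = 34.78°  ✓
  (0,3): δ = 8.20°  ✓
  (0,4): δ = 55.63°  ✓
  (0,5): δ = 112.54°  ·
  (1,2): δ = 114.48°  ·
  (1,3): δ = 71.51°  ✓
  (1,4): δ = 24.07°  ✓
  (1,5): δ = 32.83°  ✓
  (2,3): δ = 137.03°  ·
  (2,4): δ = 89.59°  ·
  (2,5): δ = 32.69°  ✓
  (3,4): δ = 132.57°  ·
  (3,5): δ = 75.66°  ·
  (4,5): δ = 123.09°  ·
antipodal pairs: 7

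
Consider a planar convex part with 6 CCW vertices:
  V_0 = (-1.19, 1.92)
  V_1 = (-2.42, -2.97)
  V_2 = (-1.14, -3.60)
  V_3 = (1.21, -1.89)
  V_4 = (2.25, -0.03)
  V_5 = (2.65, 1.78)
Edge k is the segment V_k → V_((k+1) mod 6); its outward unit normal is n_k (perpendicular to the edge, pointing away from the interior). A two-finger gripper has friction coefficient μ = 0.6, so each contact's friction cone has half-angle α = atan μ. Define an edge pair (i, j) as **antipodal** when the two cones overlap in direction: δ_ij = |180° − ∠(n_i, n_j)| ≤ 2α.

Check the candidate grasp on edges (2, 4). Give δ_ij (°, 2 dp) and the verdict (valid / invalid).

α = atan 0.6 = 30.96°;  2α = 61.93°
edge 2: e_2 = (+2.35, +1.71);  n_2 = (+0.5884, -0.8086)
edge 4: e_4 = (+0.40, +1.81);  n_4 = (+0.9764, -0.2158)
∠(n_2, n_4) = 41.50°
δ = |180° − 41.50°| = 138.50°
138.50° > 2α = 61.93°  →  invalid

δ = 138.50°, invalid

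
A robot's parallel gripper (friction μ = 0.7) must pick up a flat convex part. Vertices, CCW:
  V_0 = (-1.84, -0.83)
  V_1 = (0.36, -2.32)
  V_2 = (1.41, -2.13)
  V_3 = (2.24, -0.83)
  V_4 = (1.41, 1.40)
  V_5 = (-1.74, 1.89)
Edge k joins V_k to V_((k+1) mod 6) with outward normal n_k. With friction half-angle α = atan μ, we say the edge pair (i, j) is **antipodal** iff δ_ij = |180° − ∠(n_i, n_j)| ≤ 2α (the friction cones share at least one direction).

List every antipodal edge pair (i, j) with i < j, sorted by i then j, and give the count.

count = 6; pairs: (0,3), (0,4), (1,4), (2,4), (2,5), (3,5)

α = atan 0.7 = 34.99°;  2α = 69.98°
n_0 = (-0.5608, -0.8280)
n_1 = (+0.1781, -0.9840)
n_2 = (+0.8429, -0.5381)
n_3 = (+0.9372, +0.3488)
n_4 = (+0.1537, +0.9881)
n_5 = (-0.9993, +0.0367)
  (0,1): δ = 135.63°  ·
  (0,2): δ = 88.45°  ·
  (0,3): δ = 35.48°  ✓
  (0,4): δ = 25.27°  ✓
  (0,5): δ = 122.00°  ·
  (1,2): δ = 132.81°  ·
  (1,3): δ = 79.84°  ·
  (1,4): δ = 19.10°  ✓
  (1,5): δ = 77.64°  ·
  (2,3): δ = 127.03°  ·
  (2,4): δ = 66.29°  ✓
  (2,5): δ = 30.45°  ✓
  (3,4): δ = 119.26°  ·
  (3,5): δ = 22.52°  ✓
  (4,5): δ = 83.26°  ·
antipodal pairs: 6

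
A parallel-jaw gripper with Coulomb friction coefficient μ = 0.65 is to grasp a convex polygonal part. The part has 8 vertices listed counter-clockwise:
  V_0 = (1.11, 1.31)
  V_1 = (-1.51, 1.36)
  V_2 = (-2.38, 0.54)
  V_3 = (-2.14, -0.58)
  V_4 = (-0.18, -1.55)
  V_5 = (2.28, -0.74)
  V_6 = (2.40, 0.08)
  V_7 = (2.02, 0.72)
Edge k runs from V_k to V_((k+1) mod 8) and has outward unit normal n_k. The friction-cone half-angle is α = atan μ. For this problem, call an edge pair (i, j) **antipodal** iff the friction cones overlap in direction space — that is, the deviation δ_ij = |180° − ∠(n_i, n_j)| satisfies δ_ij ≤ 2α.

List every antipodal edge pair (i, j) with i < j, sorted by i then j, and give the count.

α = atan 0.65 = 33.02°;  2α = 66.05°
n_0 = (+0.0191, +0.9998)
n_1 = (-0.6859, +0.7277)
n_2 = (-0.9778, -0.2095)
n_3 = (-0.4436, -0.8962)
n_4 = (+0.3128, -0.9498)
n_5 = (+0.9895, -0.1448)
n_6 = (+0.8599, +0.5105)
n_7 = (+0.5440, +0.8391)
  (0,1): δ = 135.60°  ·
  (0,2): δ = 76.81°  ·
  (0,3): δ = 25.24°  ✓
  (0,4): δ = 19.32°  ✓
  (0,5): δ = 82.77°  ·
  (0,6): δ = 121.79°  ·
  (0,7): δ = 148.14°  ·
  (1,2): δ = 121.21°  ·
  (1,3): δ = 69.64°  ·
  (1,4): δ = 25.08°  ✓
  (1,5): δ = 38.37°  ✓
  (1,6): δ = 77.39°  ·
  (1,7): δ = 103.74°  ·
  (2,3): δ = 128.43°  ·
  (2,4): δ = 83.87°  ·
  (2,5): δ = 20.42°  ✓
  (2,6): δ = 18.60°  ✓
  (2,7): δ = 44.95°  ✓
  (3,4): δ = 135.44°  ·
  (3,5): δ = 71.99°  ·
  (3,6): δ = 32.97°  ✓
  (3,7): δ = 6.63°  ✓
  (4,5): δ = 116.55°  ·
  (4,6): δ = 77.53°  ·
  (4,7): δ = 51.18°  ✓
  (5,6): δ = 140.97°  ·
  (5,7): δ = 114.63°  ·
  (6,7): δ = 153.66°  ·
antipodal pairs: 10

count = 10; pairs: (0,3), (0,4), (1,4), (1,5), (2,5), (2,6), (2,7), (3,6), (3,7), (4,7)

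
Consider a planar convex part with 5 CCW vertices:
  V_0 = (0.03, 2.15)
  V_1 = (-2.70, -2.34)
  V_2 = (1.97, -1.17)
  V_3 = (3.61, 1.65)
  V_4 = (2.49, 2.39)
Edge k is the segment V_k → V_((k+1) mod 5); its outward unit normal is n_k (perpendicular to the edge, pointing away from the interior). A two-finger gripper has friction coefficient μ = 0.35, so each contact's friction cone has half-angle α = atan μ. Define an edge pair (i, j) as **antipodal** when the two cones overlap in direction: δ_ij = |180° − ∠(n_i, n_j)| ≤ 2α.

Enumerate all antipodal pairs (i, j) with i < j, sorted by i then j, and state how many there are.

count = 2; pairs: (0,2), (1,4)

α = atan 0.35 = 19.29°;  2α = 38.58°
n_0 = (-0.8545, +0.5195)
n_1 = (+0.2430, -0.9700)
n_2 = (+0.8644, -0.5027)
n_3 = (+0.5513, +0.8343)
n_4 = (-0.0971, +0.9953)
  (0,1): δ = 44.63°  ·
  (0,2): δ = 1.12°  ✓
  (0,3): δ = 87.85°  ·
  (0,4): δ = 126.87°  ·
  (1,2): δ = 134.25°  ·
  (1,3): δ = 47.52°  ·
  (1,4): δ = 8.49°  ✓
  (2,3): δ = 93.27°  ·
  (2,4): δ = 54.25°  ·
  (3,4): δ = 140.97°  ·
antipodal pairs: 2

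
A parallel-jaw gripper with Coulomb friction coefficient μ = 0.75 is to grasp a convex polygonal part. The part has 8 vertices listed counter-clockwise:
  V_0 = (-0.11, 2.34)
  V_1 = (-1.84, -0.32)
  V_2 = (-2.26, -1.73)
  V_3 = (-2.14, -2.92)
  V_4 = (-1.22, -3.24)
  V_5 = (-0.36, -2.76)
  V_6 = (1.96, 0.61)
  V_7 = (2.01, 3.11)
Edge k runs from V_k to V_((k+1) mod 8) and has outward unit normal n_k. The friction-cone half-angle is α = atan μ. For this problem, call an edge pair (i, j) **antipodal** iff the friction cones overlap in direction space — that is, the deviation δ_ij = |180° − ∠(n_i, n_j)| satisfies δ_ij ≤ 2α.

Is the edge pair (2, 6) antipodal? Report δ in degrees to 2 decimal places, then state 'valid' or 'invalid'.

δ = 6.90°, valid

α = atan 0.75 = 36.87°;  2α = 73.74°
edge 2: e_2 = (+0.12, -1.19);  n_2 = (-0.9950, -0.1003)
edge 6: e_6 = (+0.05, +2.50);  n_6 = (+0.9998, -0.0200)
∠(n_2, n_6) = 173.10°
δ = |180° − 173.10°| = 6.90°
6.90° ≤ 2α = 73.74°  →  valid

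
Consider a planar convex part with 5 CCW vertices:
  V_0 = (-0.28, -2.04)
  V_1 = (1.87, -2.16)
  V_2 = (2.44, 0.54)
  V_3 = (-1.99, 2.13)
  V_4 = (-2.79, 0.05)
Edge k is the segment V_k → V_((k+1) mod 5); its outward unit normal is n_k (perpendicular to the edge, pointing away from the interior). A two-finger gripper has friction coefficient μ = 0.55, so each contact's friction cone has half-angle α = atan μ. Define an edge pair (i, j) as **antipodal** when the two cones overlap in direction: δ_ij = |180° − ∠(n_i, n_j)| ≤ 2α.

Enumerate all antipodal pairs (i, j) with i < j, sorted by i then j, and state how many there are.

α = atan 0.55 = 28.81°;  2α = 57.62°
n_0 = (-0.0557, -0.9984)
n_1 = (+0.9784, -0.2066)
n_2 = (+0.3378, +0.9412)
n_3 = (-0.9333, +0.3590)
n_4 = (-0.6399, -0.7685)
  (0,1): δ = 98.73°  ·
  (0,2): δ = 16.55°  ✓
  (0,3): δ = 72.16°  ·
  (0,4): δ = 143.41°  ·
  (1,2): δ = 97.82°  ·
  (1,3): δ = 9.12°  ✓
  (1,4): δ = 62.14°  ·
  (2,3): δ = 91.29°  ·
  (2,4): δ = 20.04°  ✓
  (3,4): δ = 108.75°  ·
antipodal pairs: 3

count = 3; pairs: (0,2), (1,3), (2,4)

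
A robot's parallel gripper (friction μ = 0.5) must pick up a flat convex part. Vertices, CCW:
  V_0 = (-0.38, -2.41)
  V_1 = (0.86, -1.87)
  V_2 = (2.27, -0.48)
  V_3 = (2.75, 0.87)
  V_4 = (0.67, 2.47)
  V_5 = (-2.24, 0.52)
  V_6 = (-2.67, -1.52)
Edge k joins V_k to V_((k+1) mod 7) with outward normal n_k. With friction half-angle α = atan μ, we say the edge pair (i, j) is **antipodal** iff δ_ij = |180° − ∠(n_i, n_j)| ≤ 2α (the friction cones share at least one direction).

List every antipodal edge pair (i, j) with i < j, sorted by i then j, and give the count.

count = 6; pairs: (0,4), (1,4), (1,5), (2,4), (2,5), (3,6)

α = atan 0.5 = 26.57°;  2α = 53.13°
n_0 = (+0.3993, -0.9168)
n_1 = (+0.7020, -0.7121)
n_2 = (+0.9422, -0.3350)
n_3 = (+0.6097, +0.7926)
n_4 = (-0.5567, +0.8307)
n_5 = (-0.9785, +0.2063)
n_6 = (-0.3622, -0.9321)
  (0,1): δ = 158.94°  ·
  (0,2): δ = 133.11°  ·
  (0,3): δ = 61.10°  ·
  (0,4): δ = 10.29°  ✓
  (0,5): δ = 54.56°  ·
  (0,6): δ = 135.23°  ·
  (1,2): δ = 154.16°  ·
  (1,3): δ = 82.16°  ·
  (1,4): δ = 10.76°  ✓
  (1,5): δ = 33.51°  ✓
  (1,6): δ = 114.17°  ·
  (2,3): δ = 108.00°  ·
  (2,4): δ = 36.60°  ✓
  (2,5): δ = 7.67°  ✓
  (2,6): δ = 88.33°  ·
  (3,4): δ = 108.61°  ·
  (3,5): δ = 64.33°  ·
  (3,6): δ = 16.33°  ✓
  (4,5): δ = 135.73°  ·
  (4,6): δ = 55.06°  ·
  (5,6): δ = 99.34°  ·
antipodal pairs: 6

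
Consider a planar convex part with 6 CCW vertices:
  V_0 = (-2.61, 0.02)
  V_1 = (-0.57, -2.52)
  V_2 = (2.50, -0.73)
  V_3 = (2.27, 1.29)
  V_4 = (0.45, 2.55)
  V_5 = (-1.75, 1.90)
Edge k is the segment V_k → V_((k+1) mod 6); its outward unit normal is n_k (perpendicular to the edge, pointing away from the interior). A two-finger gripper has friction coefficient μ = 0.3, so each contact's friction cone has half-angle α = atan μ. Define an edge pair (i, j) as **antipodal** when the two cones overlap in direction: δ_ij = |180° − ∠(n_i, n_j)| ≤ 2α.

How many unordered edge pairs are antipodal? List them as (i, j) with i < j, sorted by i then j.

α = atan 0.3 = 16.70°;  2α = 33.40°
n_0 = (-0.7797, -0.6262)
n_1 = (+0.5037, -0.8639)
n_2 = (+0.9936, +0.1131)
n_3 = (+0.5692, +0.8222)
n_4 = (-0.2833, +0.9590)
n_5 = (-0.9094, +0.4160)
  (0,1): δ = 98.52°  ·
  (0,2): δ = 32.27°  ✓
  (0,3): δ = 16.54°  ✓
  (0,4): δ = 67.69°  ·
  (0,5): δ = 116.65°  ·
  (1,2): δ = 113.75°  ·
  (1,3): δ = 64.94°  ·
  (1,4): δ = 13.78°  ✓
  (1,5): δ = 35.17°  ·
  (2,3): δ = 131.19°  ·
  (2,4): δ = 80.04°  ·
  (2,5): δ = 31.08°  ✓
  (3,4): δ = 128.84°  ·
  (3,5): δ = 79.89°  ·
  (4,5): δ = 131.04°  ·
antipodal pairs: 4

count = 4; pairs: (0,2), (0,3), (1,4), (2,5)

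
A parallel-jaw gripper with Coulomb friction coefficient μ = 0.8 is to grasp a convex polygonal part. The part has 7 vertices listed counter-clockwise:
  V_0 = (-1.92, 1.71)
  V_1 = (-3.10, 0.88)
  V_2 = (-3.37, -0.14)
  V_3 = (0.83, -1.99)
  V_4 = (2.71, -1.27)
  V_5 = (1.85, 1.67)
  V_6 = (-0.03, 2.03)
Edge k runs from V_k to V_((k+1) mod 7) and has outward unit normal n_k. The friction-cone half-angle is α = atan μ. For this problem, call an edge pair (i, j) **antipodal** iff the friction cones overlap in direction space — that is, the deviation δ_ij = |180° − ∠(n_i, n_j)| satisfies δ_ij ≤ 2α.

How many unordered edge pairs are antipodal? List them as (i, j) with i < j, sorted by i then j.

α = atan 0.8 = 38.66°;  2α = 77.32°
n_0 = (-0.5753, +0.8179)
n_1 = (-0.9667, +0.2559)
n_2 = (-0.4031, -0.9152)
n_3 = (+0.3576, -0.9339)
n_4 = (+0.9598, +0.2808)
n_5 = (+0.1881, +0.9822)
n_6 = (-0.1669, +0.9860)
  (0,1): δ = 139.95°  ·
  (0,2): δ = 58.89°  ✓
  (0,3): δ = 14.17°  ✓
  (0,4): δ = 71.18°  ✓
  (0,5): δ = 134.04°  ·
  (0,6): δ = 154.49°  ·
  (1,2): δ = 98.95°  ·
  (1,3): δ = 54.22°  ✓
  (1,4): δ = 31.13°  ✓
  (1,5): δ = 93.99°  ·
  (1,6): δ = 114.44°  ·
  (2,3): δ = 135.27°  ·
  (2,4): δ = 49.92°  ✓
  (2,5): δ = 12.93°  ✓
  (2,6): δ = 33.38°  ✓
  (3,4): δ = 94.65°  ·
  (3,5): δ = 31.80°  ✓
  (3,6): δ = 11.35°  ✓
  (4,5): δ = 117.15°  ·
  (4,6): δ = 96.70°  ·
  (5,6): δ = 159.55°  ·
antipodal pairs: 10

count = 10; pairs: (0,2), (0,3), (0,4), (1,3), (1,4), (2,4), (2,5), (2,6), (3,5), (3,6)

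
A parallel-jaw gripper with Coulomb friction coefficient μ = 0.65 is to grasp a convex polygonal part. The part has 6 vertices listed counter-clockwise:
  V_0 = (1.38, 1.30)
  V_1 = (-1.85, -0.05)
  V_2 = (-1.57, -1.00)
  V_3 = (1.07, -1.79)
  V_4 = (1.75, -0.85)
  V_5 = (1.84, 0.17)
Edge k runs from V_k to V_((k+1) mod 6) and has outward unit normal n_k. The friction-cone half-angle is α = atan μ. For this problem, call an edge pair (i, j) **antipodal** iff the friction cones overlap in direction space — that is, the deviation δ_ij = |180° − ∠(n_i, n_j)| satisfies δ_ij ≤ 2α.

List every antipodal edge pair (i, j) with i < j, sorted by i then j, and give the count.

count = 7; pairs: (0,2), (0,3), (0,4), (1,3), (1,4), (1,5), (2,5)

α = atan 0.65 = 33.02°;  2α = 66.05°
n_0 = (-0.3856, +0.9227)
n_1 = (-0.9592, -0.2827)
n_2 = (-0.2867, -0.9580)
n_3 = (+0.8102, -0.5861)
n_4 = (+0.9961, -0.0879)
n_5 = (+0.9262, +0.3770)
  (0,1): δ = 96.26°  ·
  (0,2): δ = 39.34°  ✓
  (0,3): δ = 31.44°  ✓
  (0,4): δ = 62.27°  ✓
  (0,5): δ = 89.47°  ·
  (1,2): δ = 123.08°  ·
  (1,3): δ = 52.30°  ✓
  (1,4): δ = 21.46°  ✓
  (1,5): δ = 5.73°  ✓
  (2,3): δ = 109.22°  ·
  (2,4): δ = 78.38°  ·
  (2,5): δ = 51.19°  ✓
  (3,4): δ = 149.16°  ·
  (3,5): δ = 121.97°  ·
  (4,5): δ = 152.81°  ·
antipodal pairs: 7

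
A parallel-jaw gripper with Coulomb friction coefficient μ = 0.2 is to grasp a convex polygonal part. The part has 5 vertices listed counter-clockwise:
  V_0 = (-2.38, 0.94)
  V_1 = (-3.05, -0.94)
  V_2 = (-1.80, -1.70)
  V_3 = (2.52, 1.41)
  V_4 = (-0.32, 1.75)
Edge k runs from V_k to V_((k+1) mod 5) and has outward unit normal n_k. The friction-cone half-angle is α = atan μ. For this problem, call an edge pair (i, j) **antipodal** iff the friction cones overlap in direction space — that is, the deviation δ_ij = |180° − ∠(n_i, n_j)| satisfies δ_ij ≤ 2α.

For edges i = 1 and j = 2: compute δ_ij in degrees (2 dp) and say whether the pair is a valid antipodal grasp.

α = atan 0.2 = 11.31°;  2α = 22.62°
edge 1: e_1 = (+1.25, -0.76);  n_1 = (-0.5195, -0.8545)
edge 2: e_2 = (+4.32, +3.11);  n_2 = (+0.5843, -0.8116)
∠(n_1, n_2) = 67.05°
δ = |180° − 67.05°| = 112.95°
112.95° > 2α = 22.62°  →  invalid

δ = 112.95°, invalid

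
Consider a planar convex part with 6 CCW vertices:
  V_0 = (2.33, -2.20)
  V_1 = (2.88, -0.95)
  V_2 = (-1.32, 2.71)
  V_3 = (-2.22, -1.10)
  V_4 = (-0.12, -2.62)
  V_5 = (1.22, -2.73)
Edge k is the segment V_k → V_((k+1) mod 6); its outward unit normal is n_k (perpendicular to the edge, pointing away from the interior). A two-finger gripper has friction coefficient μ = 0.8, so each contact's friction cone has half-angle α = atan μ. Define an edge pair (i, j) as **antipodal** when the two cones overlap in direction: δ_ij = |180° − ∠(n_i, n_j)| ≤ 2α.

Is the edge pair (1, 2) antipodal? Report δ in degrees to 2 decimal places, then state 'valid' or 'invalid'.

δ = 62.22°, valid

α = atan 0.8 = 38.66°;  2α = 77.32°
edge 1: e_1 = (-4.20, +3.66);  n_1 = (+0.6570, +0.7539)
edge 2: e_2 = (-0.90, -3.81);  n_2 = (-0.9732, +0.2299)
∠(n_1, n_2) = 117.78°
δ = |180° − 117.78°| = 62.22°
62.22° ≤ 2α = 77.32°  →  valid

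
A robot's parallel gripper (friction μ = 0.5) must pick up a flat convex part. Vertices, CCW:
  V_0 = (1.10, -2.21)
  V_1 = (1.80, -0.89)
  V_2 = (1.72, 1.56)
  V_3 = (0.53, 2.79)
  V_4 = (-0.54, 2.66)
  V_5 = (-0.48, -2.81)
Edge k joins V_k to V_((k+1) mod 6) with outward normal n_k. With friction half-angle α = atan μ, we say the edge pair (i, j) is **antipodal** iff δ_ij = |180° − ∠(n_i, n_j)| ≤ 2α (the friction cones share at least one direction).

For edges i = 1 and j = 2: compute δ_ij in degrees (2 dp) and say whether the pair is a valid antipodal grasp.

δ = 137.82°, invalid

α = atan 0.5 = 26.57°;  2α = 53.13°
edge 1: e_1 = (-0.08, +2.45);  n_1 = (+0.9995, +0.0326)
edge 2: e_2 = (-1.19, +1.23);  n_2 = (+0.7187, +0.6953)
∠(n_1, n_2) = 42.18°
δ = |180° − 42.18°| = 137.82°
137.82° > 2α = 53.13°  →  invalid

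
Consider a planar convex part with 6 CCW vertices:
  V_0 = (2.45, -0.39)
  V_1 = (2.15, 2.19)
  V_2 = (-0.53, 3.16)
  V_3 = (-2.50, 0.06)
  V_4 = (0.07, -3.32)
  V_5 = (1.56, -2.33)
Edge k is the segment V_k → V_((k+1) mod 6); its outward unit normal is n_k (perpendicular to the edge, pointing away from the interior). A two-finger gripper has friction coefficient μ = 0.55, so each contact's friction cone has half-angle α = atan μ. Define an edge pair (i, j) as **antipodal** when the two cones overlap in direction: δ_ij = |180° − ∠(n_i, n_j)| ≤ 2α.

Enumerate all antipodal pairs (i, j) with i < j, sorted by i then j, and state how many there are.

α = atan 0.55 = 28.81°;  2α = 57.62°
n_0 = (+0.9933, +0.1155)
n_1 = (+0.3403, +0.9403)
n_2 = (-0.8440, +0.5363)
n_3 = (-0.7960, -0.6053)
n_4 = (+0.5534, -0.8329)
n_5 = (+0.9089, -0.4170)
  (0,1): δ = 116.53°  ·
  (0,2): δ = 39.07°  ✓
  (0,3): δ = 30.62°  ✓
  (0,4): δ = 116.97°  ·
  (0,5): δ = 148.72°  ·
  (1,2): δ = 102.54°  ·
  (1,3): δ = 32.86°  ✓
  (1,4): δ = 53.50°  ✓
  (1,5): δ = 85.25°  ·
  (2,3): δ = 110.32°  ·
  (2,4): δ = 23.96°  ✓
  (2,5): δ = 7.79°  ✓
  (3,4): δ = 93.65°  ·
  (3,5): δ = 61.89°  ·
  (4,5): δ = 148.25°  ·
antipodal pairs: 6

count = 6; pairs: (0,2), (0,3), (1,3), (1,4), (2,4), (2,5)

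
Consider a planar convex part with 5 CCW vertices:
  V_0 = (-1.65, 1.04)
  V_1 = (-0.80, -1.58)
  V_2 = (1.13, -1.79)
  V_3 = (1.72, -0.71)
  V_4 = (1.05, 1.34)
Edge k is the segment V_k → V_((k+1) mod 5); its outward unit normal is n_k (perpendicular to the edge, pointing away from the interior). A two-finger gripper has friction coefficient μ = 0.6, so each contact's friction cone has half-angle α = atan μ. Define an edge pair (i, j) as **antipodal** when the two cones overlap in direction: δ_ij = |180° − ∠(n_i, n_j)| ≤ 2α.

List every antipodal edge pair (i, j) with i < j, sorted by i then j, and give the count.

count = 4; pairs: (0,2), (0,3), (1,4), (2,4)

α = atan 0.6 = 30.96°;  2α = 61.93°
n_0 = (-0.9512, -0.3086)
n_1 = (-0.1082, -0.9941)
n_2 = (+0.8776, -0.4794)
n_3 = (+0.9505, +0.3107)
n_4 = (-0.1104, +0.9939)
  (0,1): δ = 114.18°  ·
  (0,2): δ = 46.62°  ✓
  (0,3): δ = 0.12°  ✓
  (0,4): δ = 78.37°  ·
  (1,2): δ = 112.44°  ·
  (1,3): δ = 65.69°  ·
  (1,4): δ = 12.55°  ✓
  (2,3): δ = 133.25°  ·
  (2,4): δ = 55.01°  ✓
  (3,4): δ = 101.76°  ·
antipodal pairs: 4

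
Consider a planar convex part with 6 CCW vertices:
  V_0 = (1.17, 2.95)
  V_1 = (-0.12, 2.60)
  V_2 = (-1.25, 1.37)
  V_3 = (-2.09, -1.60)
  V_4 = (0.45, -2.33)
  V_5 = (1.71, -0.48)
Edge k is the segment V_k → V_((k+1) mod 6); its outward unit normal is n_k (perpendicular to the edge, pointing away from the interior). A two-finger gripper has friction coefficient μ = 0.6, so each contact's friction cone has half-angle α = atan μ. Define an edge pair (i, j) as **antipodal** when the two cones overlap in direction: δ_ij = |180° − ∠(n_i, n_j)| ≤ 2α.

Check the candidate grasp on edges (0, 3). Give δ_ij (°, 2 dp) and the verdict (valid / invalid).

α = atan 0.6 = 30.96°;  2α = 61.93°
edge 0: e_0 = (-1.29, -0.35);  n_0 = (-0.2619, +0.9651)
edge 3: e_3 = (+2.54, -0.73);  n_3 = (-0.2762, -0.9611)
∠(n_0, n_3) = 148.79°
δ = |180° − 148.79°| = 31.21°
31.21° ≤ 2α = 61.93°  →  valid

δ = 31.21°, valid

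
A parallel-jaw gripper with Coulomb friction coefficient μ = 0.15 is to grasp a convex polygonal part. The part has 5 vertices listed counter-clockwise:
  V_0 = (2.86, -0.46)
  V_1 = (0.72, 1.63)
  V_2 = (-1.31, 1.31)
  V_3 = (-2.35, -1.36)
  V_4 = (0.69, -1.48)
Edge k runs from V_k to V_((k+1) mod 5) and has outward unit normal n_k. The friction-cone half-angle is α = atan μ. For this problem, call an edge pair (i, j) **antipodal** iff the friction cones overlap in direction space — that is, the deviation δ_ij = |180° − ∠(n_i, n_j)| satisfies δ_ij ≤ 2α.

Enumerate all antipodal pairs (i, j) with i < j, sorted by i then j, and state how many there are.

count = 2; pairs: (1,3), (1,4)

α = atan 0.15 = 8.53°;  2α = 17.06°
n_0 = (+0.6987, +0.7154)
n_1 = (-0.1557, +0.9878)
n_2 = (-0.9318, +0.3630)
n_3 = (-0.0394, -0.9992)
n_4 = (+0.4254, -0.9050)
  (0,1): δ = 126.72°  ·
  (0,2): δ = 66.96°  ·
  (0,3): δ = 42.06°  ·
  (0,4): δ = 69.50°  ·
  (1,2): δ = 120.24°  ·
  (1,3): δ = 11.22°  ✓
  (1,4): δ = 16.22°  ✓
  (2,3): δ = 70.98°  ·
  (2,4): δ = 43.54°  ·
  (3,4): δ = 152.56°  ·
antipodal pairs: 2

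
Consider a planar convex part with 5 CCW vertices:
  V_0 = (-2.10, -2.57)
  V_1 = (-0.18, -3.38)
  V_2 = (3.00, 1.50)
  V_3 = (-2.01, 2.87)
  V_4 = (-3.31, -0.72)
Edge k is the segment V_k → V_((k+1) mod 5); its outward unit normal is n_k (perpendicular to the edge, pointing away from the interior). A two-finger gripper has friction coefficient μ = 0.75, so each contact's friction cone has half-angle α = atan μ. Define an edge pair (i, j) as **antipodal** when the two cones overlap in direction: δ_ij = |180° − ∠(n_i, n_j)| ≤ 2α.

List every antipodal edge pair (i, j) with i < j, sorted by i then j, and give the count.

α = atan 0.75 = 36.87°;  2α = 73.74°
n_0 = (-0.3887, -0.9214)
n_1 = (+0.8378, -0.5460)
n_2 = (+0.2638, +0.9646)
n_3 = (-0.9403, +0.3405)
n_4 = (-0.8369, -0.5474)
  (0,1): δ = 100.22°  ·
  (0,2): δ = 7.58°  ✓
  (0,3): δ = 92.97°  ·
  (0,4): δ = 146.06°  ·
  (1,2): δ = 72.20°  ✓
  (1,3): δ = 13.18°  ✓
  (1,4): δ = 66.28°  ✓
  (2,3): δ = 94.61°  ·
  (2,4): δ = 41.52°  ✓
  (3,4): δ = 126.91°  ·
antipodal pairs: 5

count = 5; pairs: (0,2), (1,2), (1,3), (1,4), (2,4)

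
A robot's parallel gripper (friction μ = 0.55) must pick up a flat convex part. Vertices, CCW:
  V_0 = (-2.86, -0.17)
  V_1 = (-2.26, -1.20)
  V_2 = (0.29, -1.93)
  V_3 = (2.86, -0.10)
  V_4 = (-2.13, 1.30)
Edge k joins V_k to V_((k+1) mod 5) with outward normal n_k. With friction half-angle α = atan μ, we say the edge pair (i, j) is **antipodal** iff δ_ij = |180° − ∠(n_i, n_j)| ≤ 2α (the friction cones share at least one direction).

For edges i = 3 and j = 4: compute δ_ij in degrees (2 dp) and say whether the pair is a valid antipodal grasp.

δ = 100.74°, invalid

α = atan 0.55 = 28.81°;  2α = 57.62°
edge 3: e_3 = (-4.99, +1.40);  n_3 = (+0.2701, +0.9628)
edge 4: e_4 = (-0.73, -1.47);  n_4 = (-0.8956, +0.4448)
∠(n_3, n_4) = 79.26°
δ = |180° − 79.26°| = 100.74°
100.74° > 2α = 57.62°  →  invalid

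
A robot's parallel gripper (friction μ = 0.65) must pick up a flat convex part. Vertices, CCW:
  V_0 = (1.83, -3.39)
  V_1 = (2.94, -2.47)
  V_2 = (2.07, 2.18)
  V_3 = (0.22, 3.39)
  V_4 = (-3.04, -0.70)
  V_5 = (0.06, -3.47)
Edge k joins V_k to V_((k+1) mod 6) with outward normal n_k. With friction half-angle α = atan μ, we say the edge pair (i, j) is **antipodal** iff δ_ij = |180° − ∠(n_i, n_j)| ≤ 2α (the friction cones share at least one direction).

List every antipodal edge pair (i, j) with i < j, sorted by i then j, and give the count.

α = atan 0.65 = 33.02°;  2α = 66.05°
n_0 = (+0.6381, -0.7699)
n_1 = (+0.9829, +0.1839)
n_2 = (+0.5474, +0.8369)
n_3 = (-0.7820, +0.6233)
n_4 = (-0.6663, -0.7457)
n_5 = (+0.0452, -0.9990)
  (0,1): δ = 119.06°  ·
  (0,2): δ = 72.84°  ·
  (0,3): δ = 11.79°  ✓
  (0,4): δ = 98.56°  ·
  (0,5): δ = 142.93°  ·
  (1,2): δ = 133.78°  ·
  (1,3): δ = 49.15°  ✓
  (1,4): δ = 37.62°  ✓
  (1,5): δ = 81.99°  ·
  (2,3): δ = 95.37°  ·
  (2,4): δ = 8.60°  ✓
  (2,5): δ = 35.77°  ✓
  (3,4): δ = 93.23°  ·
  (3,5): δ = 48.85°  ✓
  (4,5): δ = 135.63°  ·
antipodal pairs: 6

count = 6; pairs: (0,3), (1,3), (1,4), (2,4), (2,5), (3,5)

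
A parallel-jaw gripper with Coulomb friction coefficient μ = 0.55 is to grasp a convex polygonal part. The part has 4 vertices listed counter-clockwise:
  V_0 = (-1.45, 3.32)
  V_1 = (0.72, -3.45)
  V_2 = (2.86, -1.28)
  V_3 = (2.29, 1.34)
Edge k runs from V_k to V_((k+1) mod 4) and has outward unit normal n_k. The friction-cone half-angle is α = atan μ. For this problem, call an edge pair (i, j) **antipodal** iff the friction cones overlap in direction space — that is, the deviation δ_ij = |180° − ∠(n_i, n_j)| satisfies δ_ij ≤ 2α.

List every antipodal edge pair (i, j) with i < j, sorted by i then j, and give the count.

α = atan 0.55 = 28.81°;  2α = 57.62°
n_0 = (-0.9523, -0.3052)
n_1 = (+0.7120, -0.7022)
n_2 = (+0.9771, +0.2126)
n_3 = (+0.4679, +0.8838)
  (0,1): δ = 62.37°  ·
  (0,2): δ = 5.50°  ✓
  (0,3): δ = 44.33°  ✓
  (1,2): δ = 123.12°  ·
  (1,3): δ = 73.30°  ·
  (2,3): δ = 130.17°  ·
antipodal pairs: 2

count = 2; pairs: (0,2), (0,3)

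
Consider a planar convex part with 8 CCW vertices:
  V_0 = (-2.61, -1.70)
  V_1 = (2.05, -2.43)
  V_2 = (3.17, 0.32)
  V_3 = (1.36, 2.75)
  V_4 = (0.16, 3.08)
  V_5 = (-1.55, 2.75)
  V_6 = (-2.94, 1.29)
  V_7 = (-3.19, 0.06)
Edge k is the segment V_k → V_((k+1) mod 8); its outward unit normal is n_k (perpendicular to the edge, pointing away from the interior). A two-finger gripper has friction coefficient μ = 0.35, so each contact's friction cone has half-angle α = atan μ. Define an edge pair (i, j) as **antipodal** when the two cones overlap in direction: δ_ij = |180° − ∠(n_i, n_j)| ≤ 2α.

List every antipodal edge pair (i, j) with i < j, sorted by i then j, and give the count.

count = 5; pairs: (0,3), (0,4), (1,5), (1,6), (2,7)

α = atan 0.35 = 19.29°;  2α = 38.58°
n_0 = (-0.1548, -0.9880)
n_1 = (+0.9261, -0.3772)
n_2 = (+0.8020, +0.5974)
n_3 = (+0.2652, +0.9642)
n_4 = (-0.1895, +0.9819)
n_5 = (-0.7243, +0.6895)
n_6 = (-0.9800, +0.1992)
n_7 = (-0.9498, -0.3130)
  (0,1): δ = 103.26°  ·
  (0,2): δ = 44.42°  ·
  (0,3): δ = 6.47°  ✓
  (0,4): δ = 19.83°  ✓
  (0,5): δ = 55.31°  ·
  (0,6): δ = 87.41°  ·
  (0,7): δ = 117.14°  ·
  (1,2): δ = 121.16°  ·
  (1,3): δ = 83.22°  ·
  (1,4): δ = 56.92°  ·
  (1,5): δ = 21.43°  ✓
  (1,6): δ = 10.67°  ✓
  (1,7): δ = 40.40°  ·
  (2,3): δ = 142.06°  ·
  (2,4): δ = 115.76°  ·
  (2,5): δ = 80.27°  ·
  (2,6): δ = 48.17°  ·
  (2,7): δ = 18.44°  ✓
  (3,4): δ = 153.70°  ·
  (3,5): δ = 118.22°  ·
  (3,6): δ = 86.11°  ·
  (3,7): δ = 56.38°  ·
  (4,5): δ = 144.52°  ·
  (4,6): δ = 112.41°  ·
  (4,7): δ = 82.68°  ·
  (5,6): δ = 147.90°  ·
  (5,7): δ = 118.17°  ·
  (6,7): δ = 150.27°  ·
antipodal pairs: 5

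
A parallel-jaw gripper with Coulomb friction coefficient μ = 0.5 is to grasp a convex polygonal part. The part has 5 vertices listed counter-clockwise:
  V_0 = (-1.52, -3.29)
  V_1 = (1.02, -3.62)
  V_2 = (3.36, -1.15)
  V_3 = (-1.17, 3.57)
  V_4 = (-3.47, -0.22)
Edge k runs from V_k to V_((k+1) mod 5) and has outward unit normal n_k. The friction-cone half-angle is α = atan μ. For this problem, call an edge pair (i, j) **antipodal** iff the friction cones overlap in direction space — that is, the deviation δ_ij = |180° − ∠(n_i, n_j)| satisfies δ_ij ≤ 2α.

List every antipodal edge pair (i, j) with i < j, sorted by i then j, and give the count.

count = 3; pairs: (0,2), (1,3), (2,4)

α = atan 0.5 = 26.57°;  2α = 53.13°
n_0 = (-0.1288, -0.9917)
n_1 = (+0.7260, -0.6877)
n_2 = (+0.7215, +0.6924)
n_3 = (-0.8549, +0.5188)
n_4 = (-0.8441, -0.5362)
  (0,1): δ = 126.05°  ·
  (0,2): δ = 38.77°  ✓
  (0,3): δ = 66.15°  ·
  (0,4): δ = 129.83°  ·
  (1,2): δ = 92.72°  ·
  (1,3): δ = 12.20°  ✓
  (1,4): δ = 75.87°  ·
  (2,3): δ = 75.08°  ·
  (2,4): δ = 11.40°  ✓
  (3,4): δ = 116.33°  ·
antipodal pairs: 3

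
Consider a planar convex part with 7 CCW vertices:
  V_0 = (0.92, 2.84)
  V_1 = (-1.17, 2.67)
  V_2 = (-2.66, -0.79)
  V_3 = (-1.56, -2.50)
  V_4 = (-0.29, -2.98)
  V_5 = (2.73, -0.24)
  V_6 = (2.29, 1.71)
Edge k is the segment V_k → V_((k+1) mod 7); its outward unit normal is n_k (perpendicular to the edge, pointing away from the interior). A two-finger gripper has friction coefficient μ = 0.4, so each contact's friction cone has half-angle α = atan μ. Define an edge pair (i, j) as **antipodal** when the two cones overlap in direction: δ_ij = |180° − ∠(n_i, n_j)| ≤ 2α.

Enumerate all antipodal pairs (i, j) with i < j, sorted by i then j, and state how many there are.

α = atan 0.4 = 21.80°;  2α = 43.60°
n_0 = (-0.0811, +0.9967)
n_1 = (-0.9185, +0.3955)
n_2 = (-0.8410, -0.5410)
n_3 = (-0.3535, -0.9354)
n_4 = (+0.6719, -0.7406)
n_5 = (+0.9755, +0.2201)
n_6 = (+0.6363, +0.7714)
  (0,1): δ = 117.95°  ·
  (0,2): δ = 61.90°  ·
  (0,3): δ = 25.35°  ✓
  (0,4): δ = 37.57°  ✓
  (0,5): δ = 98.07°  ·
  (0,6): δ = 135.83°  ·
  (1,2): δ = 123.95°  ·
  (1,3): δ = 87.41°  ·
  (1,4): δ = 24.48°  ✓
  (1,5): δ = 36.01°  ✓
  (1,6): δ = 73.78°  ·
  (2,3): δ = 143.46°  ·
  (2,4): δ = 80.54°  ·
  (2,5): δ = 20.04°  ✓
  (2,6): δ = 17.73°  ✓
  (3,4): δ = 117.08°  ·
  (3,5): δ = 56.58°  ·
  (3,6): δ = 18.81°  ✓
  (4,5): δ = 119.50°  ·
  (4,6): δ = 81.73°  ·
  (5,6): δ = 142.23°  ·
antipodal pairs: 7

count = 7; pairs: (0,3), (0,4), (1,4), (1,5), (2,5), (2,6), (3,6)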